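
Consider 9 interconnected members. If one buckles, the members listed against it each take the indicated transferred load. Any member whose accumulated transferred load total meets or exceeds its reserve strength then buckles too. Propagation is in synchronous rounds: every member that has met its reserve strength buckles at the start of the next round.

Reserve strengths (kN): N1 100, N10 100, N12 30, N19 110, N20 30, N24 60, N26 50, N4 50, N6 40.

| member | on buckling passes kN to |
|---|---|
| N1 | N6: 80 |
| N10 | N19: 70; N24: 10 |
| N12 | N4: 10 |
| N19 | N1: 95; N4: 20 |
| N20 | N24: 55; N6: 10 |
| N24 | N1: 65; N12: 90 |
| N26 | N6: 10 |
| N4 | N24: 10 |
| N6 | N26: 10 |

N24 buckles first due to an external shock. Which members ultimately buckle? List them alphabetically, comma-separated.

Round 1 — N24 buckles (initial).
  N1: +65 → 65 < 100
  N12: +90 → 90 ≥ 30
Round 2 — N12 buckles.
  N4: +10 → 10 < 50
No further bucklings.

N12, N24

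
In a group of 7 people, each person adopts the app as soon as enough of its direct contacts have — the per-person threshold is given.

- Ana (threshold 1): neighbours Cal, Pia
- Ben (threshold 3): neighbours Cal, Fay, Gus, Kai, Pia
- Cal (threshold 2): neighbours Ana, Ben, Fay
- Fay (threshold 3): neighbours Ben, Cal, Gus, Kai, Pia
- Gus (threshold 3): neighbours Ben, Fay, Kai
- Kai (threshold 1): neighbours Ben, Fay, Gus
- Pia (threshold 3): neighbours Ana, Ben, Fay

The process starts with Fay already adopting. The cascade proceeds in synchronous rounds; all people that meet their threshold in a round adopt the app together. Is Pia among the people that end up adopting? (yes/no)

no

Round 1 — Fay adopts the app (initial).
Round 2 — checking thresholds:
  Ben: 1 of 5 neighbours < 3, not yet.
  Cal: 1 of 3 neighbours < 2, not yet.
  Gus: 1 of 3 neighbours < 3, not yet.
  Kai: 1 of 3 neighbours ≥ 1, adopts the app.
  Pia: 1 of 3 neighbours < 3, not yet.
Round 3 — no new adoptions; cascade stops.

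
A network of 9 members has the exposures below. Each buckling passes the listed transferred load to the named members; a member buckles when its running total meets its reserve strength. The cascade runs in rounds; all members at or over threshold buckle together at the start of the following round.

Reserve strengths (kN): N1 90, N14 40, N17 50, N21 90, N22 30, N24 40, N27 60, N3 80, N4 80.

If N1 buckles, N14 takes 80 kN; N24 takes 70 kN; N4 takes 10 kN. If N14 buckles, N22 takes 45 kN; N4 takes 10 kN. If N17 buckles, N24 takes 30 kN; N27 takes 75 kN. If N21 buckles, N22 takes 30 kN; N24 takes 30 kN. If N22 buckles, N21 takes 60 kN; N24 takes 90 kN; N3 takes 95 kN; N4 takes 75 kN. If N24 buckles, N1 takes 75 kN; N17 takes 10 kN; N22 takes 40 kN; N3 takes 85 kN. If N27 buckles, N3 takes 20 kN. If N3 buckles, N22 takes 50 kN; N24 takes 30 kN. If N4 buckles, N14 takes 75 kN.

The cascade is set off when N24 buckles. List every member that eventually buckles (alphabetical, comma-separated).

N22, N24, N3

Round 1 — N24 buckles (initial).
  N1: +75 → 75 < 90
  N17: +10 → 10 < 50
  N22: +40 → 40 ≥ 30
  N3: +85 → 85 ≥ 80
Round 2 — N22, N3 buckle.
  N21: +60 → 60 < 90
  N4: +75 → 75 < 80
No further bucklings.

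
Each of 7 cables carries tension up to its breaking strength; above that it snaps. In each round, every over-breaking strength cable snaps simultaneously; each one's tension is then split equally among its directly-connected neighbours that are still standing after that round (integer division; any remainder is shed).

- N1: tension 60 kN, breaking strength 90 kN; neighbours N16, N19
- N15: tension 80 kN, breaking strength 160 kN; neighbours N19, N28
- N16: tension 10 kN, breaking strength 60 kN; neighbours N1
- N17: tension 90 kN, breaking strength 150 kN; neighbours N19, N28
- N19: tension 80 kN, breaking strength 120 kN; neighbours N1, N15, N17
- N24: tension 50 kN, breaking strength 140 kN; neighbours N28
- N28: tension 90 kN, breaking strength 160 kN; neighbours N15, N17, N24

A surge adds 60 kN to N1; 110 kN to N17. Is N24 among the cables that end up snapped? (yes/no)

Round 1 — N1 at 120 > 90; N17 at 200 > 150. N1, N17 snap.
  N1 sheds 120 kN to N16, N19: 60 each.
    N16: 10+60 = 70 > 60
    N19: 80+60 = 140 > 120
  N17 sheds 200 kN to N19, N28: 100 each.
    N19: 140+100 = 240 > 120
    N28: 90+100 = 190 > 160
Round 2 — N16, N19, N28 snap.
  N16 sheds 70 kN: no online neighbours, lost.
  N19 sheds 240 kN to N15: 240 each.
    N15: 80+240 = 320 > 160
  N28 sheds 190 kN to N15, N24: 95 each.
    N15: 320+95 = 415 > 160
    N24: 50+95 = 145 > 140
Round 3 — N15, N24 snap.
  N15 sheds 415 kN: no online neighbours, lost.
  N24 sheds 145 kN: no online neighbours, lost.
No further breaks.

yes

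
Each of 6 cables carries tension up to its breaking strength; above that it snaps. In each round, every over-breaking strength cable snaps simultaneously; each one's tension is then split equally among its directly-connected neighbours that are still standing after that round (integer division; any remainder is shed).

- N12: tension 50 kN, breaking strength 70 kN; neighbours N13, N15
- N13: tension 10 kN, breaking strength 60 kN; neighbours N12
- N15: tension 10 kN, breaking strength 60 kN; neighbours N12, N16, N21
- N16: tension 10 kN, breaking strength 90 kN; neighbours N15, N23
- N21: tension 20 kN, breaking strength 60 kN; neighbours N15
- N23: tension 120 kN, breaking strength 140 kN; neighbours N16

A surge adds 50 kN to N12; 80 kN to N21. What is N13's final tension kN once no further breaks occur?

Round 1 — N12 at 100 > 70; N21 at 100 > 60. N12, N21 snap.
  N12 sheds 100 kN to N13, N15: 50 each.
    N13: 10+50 = 60 ≤ 60
    N15: 10+50 = 60 ≤ 60
  N21 sheds 100 kN to N15: 100 each.
    N15: 60+100 = 160 > 60
Round 2 — N15 snaps.
  N15 sheds 160 kN to N16: 160 each.
    N16: 10+160 = 170 > 90
Round 3 — N16 snaps.
  N16 sheds 170 kN to N23: 170 each.
    N23: 120+170 = 290 > 140
Round 4 — N23 snaps.
  N23 sheds 290 kN: no online neighbours, lost.
No further breaks.

60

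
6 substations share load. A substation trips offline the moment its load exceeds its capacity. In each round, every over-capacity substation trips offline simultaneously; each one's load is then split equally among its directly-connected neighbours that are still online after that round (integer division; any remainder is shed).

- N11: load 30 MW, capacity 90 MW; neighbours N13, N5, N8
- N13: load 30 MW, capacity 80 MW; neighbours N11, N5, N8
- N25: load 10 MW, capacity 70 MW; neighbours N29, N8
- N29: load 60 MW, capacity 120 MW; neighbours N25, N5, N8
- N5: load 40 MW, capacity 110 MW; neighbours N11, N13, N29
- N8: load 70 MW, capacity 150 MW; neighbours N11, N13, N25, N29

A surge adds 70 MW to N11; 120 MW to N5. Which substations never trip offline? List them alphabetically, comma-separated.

none

Round 1 — N11 at 100 > 90; N5 at 160 > 110. N11, N5 trip offline.
  N11 sheds 100 MW to N13, N8: 50 each.
    N13: 30+50 = 80 ≤ 80
    N8: 70+50 = 120 ≤ 150
  N5 sheds 160 MW to N13, N29: 80 each.
    N13: 80+80 = 160 > 80
    N29: 60+80 = 140 > 120
Round 2 — N13, N29 trip offline.
  N13 sheds 160 MW to N8: 160 each.
    N8: 120+160 = 280 > 150
  N29 sheds 140 MW to N25, N8: 70 each.
    N25: 10+70 = 80 > 70
    N8: 280+70 = 350 > 150
Round 3 — N25, N8 trip offline.
  N25 sheds 80 MW: no online neighbours, lost.
  N8 sheds 350 MW: no online neighbours, lost.
No further trips.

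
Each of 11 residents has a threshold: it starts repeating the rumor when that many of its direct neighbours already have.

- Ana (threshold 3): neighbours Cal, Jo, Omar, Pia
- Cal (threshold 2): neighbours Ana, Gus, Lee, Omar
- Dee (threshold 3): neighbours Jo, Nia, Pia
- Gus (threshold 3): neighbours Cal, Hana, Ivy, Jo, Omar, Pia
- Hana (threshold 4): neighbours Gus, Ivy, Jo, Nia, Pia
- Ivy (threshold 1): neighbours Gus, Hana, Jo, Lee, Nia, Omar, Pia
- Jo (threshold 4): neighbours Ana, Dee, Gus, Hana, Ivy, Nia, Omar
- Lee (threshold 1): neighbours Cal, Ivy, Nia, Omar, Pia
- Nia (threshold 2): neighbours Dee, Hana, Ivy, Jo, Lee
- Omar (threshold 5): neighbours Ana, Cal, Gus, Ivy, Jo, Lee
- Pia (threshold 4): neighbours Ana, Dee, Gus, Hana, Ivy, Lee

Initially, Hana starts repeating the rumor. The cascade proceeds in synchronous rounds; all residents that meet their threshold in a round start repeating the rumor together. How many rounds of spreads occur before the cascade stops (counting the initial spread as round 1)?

Round 1 — Hana starts repeating the rumor (initial).
Round 2 — checking thresholds:
  Gus: 1 of 6 neighbours < 3, not yet.
  Ivy: 1 of 7 neighbours ≥ 1, starts repeating the rumor.
  Jo: 1 of 7 neighbours < 4, not yet.
  Nia: 1 of 5 neighbours < 2, not yet.
  Pia: 1 of 6 neighbours < 4, not yet.
Round 3 — checking thresholds:
  Gus: 2 of 6 neighbours < 3, not yet.
  Jo: 2 of 7 neighbours < 4, not yet.
  Lee: 1 of 5 neighbours ≥ 1, starts repeating the rumor.
  Nia: 2 of 5 neighbours ≥ 2, starts repeating the rumor.
  Omar: 1 of 6 neighbours < 5, not yet.
  Pia: 2 of 6 neighbours < 4, not yet.
Round 4 — no new spreads; cascade stops.

3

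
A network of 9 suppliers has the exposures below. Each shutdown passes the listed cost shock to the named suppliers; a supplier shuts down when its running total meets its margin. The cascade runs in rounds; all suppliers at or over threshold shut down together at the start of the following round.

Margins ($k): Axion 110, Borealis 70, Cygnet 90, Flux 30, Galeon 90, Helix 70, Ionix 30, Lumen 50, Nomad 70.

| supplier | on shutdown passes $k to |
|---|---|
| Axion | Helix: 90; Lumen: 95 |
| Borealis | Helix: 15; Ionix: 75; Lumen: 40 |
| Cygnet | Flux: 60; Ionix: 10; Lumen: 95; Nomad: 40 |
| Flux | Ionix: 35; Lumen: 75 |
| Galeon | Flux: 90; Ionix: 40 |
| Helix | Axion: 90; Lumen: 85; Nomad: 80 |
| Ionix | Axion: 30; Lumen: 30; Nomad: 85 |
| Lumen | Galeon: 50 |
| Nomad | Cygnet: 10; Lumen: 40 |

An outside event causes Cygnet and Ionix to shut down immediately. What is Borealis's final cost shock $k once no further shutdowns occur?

0

Round 1 — Cygnet, Ionix shut down (initial).
  Axion: +30 → 30 < 110
  Flux: +60 → 60 ≥ 30
  Lumen: +95+30 → 125 ≥ 50
  Nomad: +40+85 → 125 ≥ 70
Round 2 — Flux, Lumen, Nomad shut down.
  Galeon: +50 → 50 < 90
No further shutdowns.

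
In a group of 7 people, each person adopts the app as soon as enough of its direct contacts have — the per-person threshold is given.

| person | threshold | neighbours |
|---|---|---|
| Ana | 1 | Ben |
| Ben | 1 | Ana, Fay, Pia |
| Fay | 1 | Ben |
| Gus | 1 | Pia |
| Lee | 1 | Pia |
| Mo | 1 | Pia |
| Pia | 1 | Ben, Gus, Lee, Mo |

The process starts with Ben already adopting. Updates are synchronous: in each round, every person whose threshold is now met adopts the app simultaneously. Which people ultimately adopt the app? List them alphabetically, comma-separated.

Round 1 — Ben adopts the app (initial).
Round 2 — checking thresholds:
  Ana: 1 of 1 neighbours ≥ 1, adopts the app.
  Fay: 1 of 1 neighbours ≥ 1, adopts the app.
  Pia: 1 of 4 neighbours ≥ 1, adopts the app.
Round 3 — checking thresholds:
  Gus: 1 of 1 neighbours ≥ 1, adopts the app.
  Lee: 1 of 1 neighbours ≥ 1, adopts the app.
  Mo: 1 of 1 neighbours ≥ 1, adopts the app.
Round 4 — no new adoptions; cascade stops.

Ana, Ben, Fay, Gus, Lee, Mo, Pia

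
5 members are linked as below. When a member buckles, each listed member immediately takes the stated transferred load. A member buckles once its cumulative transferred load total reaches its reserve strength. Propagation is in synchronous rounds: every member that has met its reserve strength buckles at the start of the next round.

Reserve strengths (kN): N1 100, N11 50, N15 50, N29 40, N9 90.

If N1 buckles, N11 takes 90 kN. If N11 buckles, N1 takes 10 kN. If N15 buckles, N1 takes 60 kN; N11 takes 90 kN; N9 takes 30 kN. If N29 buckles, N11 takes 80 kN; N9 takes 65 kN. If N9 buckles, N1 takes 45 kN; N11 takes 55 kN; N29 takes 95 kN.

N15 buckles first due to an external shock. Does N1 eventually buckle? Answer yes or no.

no

Round 1 — N15 buckles (initial).
  N1: +60 → 60 < 100
  N11: +90 → 90 ≥ 50
  N9: +30 → 30 < 90
Round 2 — N11 buckles.
  N1: +10 → 70 < 100
No further bucklings.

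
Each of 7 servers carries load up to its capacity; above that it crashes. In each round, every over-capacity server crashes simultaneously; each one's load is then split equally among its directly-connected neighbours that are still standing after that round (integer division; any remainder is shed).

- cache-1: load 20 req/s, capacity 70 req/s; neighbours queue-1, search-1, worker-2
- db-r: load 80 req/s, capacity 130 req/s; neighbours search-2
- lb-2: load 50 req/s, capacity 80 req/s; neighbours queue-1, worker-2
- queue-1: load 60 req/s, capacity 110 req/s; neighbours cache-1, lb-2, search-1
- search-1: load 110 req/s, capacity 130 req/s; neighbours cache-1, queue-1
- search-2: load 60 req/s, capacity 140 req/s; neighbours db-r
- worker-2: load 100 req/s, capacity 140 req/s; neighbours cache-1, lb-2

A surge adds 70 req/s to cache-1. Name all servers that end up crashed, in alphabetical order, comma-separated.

cache-1, lb-2, queue-1, search-1, worker-2

Round 1 — cache-1 at 90 > 70. cache-1 crashes.
  cache-1 sheds 90 req/s to queue-1, search-1, worker-2: 30 each.
    queue-1: 60+30 = 90 ≤ 110
    search-1: 110+30 = 140 > 130
    worker-2: 100+30 = 130 ≤ 140
Round 2 — search-1 crashes.
  search-1 sheds 140 req/s to queue-1: 140 each.
    queue-1: 90+140 = 230 > 110
Round 3 — queue-1 crashes.
  queue-1 sheds 230 req/s to lb-2: 230 each.
    lb-2: 50+230 = 280 > 80
Round 4 — lb-2 crashes.
  lb-2 sheds 280 req/s to worker-2: 280 each.
    worker-2: 130+280 = 410 > 140
Round 5 — worker-2 crashes.
  worker-2 sheds 410 req/s: no online neighbours, lost.
No further crashes.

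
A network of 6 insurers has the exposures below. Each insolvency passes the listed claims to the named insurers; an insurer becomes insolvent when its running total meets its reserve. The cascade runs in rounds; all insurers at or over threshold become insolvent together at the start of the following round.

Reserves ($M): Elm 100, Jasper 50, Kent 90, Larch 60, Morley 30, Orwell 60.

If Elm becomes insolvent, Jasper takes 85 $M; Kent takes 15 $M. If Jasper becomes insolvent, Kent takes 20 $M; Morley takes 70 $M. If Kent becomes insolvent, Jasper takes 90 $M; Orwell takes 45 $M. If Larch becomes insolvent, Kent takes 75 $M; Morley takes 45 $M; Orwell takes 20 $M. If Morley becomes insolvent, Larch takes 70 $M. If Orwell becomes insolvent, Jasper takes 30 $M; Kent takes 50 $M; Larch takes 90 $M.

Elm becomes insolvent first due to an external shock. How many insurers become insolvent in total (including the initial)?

6

Round 1 — Elm becomes insolvent (initial).
  Jasper: +85 → 85 ≥ 50
  Kent: +15 → 15 < 90
Round 2 — Jasper becomes insolvent.
  Kent: +20 → 35 < 90
  Morley: +70 → 70 ≥ 30
Round 3 — Morley becomes insolvent.
  Larch: +70 → 70 ≥ 60
Round 4 — Larch becomes insolvent.
  Kent: +75 → 110 ≥ 90
  Orwell: +20 → 20 < 60
Round 5 — Kent becomes insolvent.
  Orwell: +45 → 65 ≥ 60
Round 6 — Orwell becomes insolvent.
No further insolvencies.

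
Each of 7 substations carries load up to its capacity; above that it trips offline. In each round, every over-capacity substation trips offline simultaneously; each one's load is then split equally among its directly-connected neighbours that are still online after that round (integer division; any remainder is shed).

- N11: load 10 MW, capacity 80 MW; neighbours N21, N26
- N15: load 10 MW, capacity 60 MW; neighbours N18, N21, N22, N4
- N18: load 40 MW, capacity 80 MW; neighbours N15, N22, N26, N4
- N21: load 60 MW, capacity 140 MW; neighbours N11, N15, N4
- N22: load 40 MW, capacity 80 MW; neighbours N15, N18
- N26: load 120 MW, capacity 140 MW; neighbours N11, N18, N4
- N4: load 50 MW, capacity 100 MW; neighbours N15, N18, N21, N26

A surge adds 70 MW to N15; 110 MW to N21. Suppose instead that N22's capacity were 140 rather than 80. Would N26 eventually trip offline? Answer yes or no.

With N22's capacity at 140:
Round 1 — N15 at 80 > 60; N21 at 170 > 140. N15, N21 trip offline.
  N15 sheds 80 MW to N18, N22, N4: 26 each (2 lost).
    N18: 40+26 = 66 ≤ 80
    N22: 40+26 = 66 ≤ 140
    N4: 50+26 = 76 ≤ 100
  N21 sheds 170 MW to N11, N4: 85 each.
    N11: 10+85 = 95 > 80
    N4: 76+85 = 161 > 100
Round 2 — N11, N4 trip offline.
  N11 sheds 95 MW to N26: 95 each.
    N26: 120+95 = 215 > 140
  N4 sheds 161 MW to N18, N26: 80 each (1 lost).
    N18: 66+80 = 146 > 80
    N26: 215+80 = 295 > 140
Round 3 — N18, N26 trip offline.
  N18 sheds 146 MW to N22: 146 each.
    N22: 66+146 = 212 > 140
  N26 sheds 295 MW: no online neighbours, lost.
Round 4 — N22 trips offline.
  N22 sheds 212 MW: no online neighbours, lost.
No further trips.

yes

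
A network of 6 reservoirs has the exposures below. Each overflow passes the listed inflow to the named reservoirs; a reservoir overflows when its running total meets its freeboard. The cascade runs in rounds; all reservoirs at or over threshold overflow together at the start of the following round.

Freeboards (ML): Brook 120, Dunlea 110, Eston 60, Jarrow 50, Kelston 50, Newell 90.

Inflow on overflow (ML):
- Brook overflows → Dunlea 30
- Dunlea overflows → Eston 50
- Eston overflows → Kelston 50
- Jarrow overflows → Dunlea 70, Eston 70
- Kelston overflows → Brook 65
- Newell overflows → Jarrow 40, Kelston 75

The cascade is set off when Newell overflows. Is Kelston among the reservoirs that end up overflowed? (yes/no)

yes

Round 1 — Newell overflows (initial).
  Jarrow: +40 → 40 < 50
  Kelston: +75 → 75 ≥ 50
Round 2 — Kelston overflows.
  Brook: +65 → 65 < 120
No further overflows.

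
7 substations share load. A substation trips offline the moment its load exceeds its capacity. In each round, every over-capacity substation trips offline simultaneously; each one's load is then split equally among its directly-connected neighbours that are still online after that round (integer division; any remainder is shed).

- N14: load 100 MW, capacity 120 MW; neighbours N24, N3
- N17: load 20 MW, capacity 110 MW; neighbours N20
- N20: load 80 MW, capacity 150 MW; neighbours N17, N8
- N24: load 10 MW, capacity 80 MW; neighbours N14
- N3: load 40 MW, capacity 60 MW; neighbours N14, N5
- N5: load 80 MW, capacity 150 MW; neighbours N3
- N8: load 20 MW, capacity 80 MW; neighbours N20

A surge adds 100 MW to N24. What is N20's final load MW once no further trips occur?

80

Round 1 — N24 at 110 > 80. N24 trips offline.
  N24 sheds 110 MW to N14: 110 each.
    N14: 100+110 = 210 > 120
Round 2 — N14 trips offline.
  N14 sheds 210 MW to N3: 210 each.
    N3: 40+210 = 250 > 60
Round 3 — N3 trips offline.
  N3 sheds 250 MW to N5: 250 each.
    N5: 80+250 = 330 > 150
Round 4 — N5 trips offline.
  N5 sheds 330 MW: no online neighbours, lost.
No further trips.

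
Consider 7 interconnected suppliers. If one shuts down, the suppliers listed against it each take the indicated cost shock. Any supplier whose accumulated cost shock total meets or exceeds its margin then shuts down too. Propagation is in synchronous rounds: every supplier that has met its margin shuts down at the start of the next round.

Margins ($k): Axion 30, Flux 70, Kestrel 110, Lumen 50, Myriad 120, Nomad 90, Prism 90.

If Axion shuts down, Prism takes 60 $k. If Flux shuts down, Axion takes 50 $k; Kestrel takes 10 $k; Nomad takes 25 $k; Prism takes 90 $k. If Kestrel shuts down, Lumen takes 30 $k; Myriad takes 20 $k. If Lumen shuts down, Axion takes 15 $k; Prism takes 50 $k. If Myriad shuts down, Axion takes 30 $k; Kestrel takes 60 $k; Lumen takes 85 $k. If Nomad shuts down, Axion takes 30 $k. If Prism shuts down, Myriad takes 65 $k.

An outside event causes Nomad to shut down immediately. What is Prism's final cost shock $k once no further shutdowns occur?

60

Round 1 — Nomad shuts down (initial).
  Axion: +30 → 30 ≥ 30
Round 2 — Axion shuts down.
  Prism: +60 → 60 < 90
No further shutdowns.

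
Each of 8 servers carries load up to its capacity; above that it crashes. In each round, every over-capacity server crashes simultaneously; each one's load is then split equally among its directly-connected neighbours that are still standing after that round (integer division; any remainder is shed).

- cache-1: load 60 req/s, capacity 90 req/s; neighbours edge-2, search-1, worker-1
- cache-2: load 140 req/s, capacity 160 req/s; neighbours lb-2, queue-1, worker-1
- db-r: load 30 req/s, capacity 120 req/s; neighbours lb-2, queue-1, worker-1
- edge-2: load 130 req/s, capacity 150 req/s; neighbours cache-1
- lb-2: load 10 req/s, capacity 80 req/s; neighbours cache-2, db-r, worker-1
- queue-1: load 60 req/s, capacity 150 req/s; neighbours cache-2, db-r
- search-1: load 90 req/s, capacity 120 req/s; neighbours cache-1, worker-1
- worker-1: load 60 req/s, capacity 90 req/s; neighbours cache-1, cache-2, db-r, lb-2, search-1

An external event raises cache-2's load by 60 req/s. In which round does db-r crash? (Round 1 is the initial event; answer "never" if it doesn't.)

4

Round 1 — cache-2 at 200 > 160. cache-2 crashes.
  cache-2 sheds 200 req/s to lb-2, queue-1, worker-1: 66 each (2 lost).
    lb-2: 10+66 = 76 ≤ 80
    queue-1: 60+66 = 126 ≤ 150
    worker-1: 60+66 = 126 > 90
Round 2 — worker-1 crashes.
  worker-1 sheds 126 req/s to cache-1, db-r, lb-2, search-1: 31 each (2 lost).
    cache-1: 60+31 = 91 > 90
    db-r: 30+31 = 61 ≤ 120
    lb-2: 76+31 = 107 > 80
    search-1: 90+31 = 121 > 120
Round 3 — cache-1, lb-2, search-1 crash.
  cache-1 sheds 91 req/s to edge-2: 91 each.
    edge-2: 130+91 = 221 > 150
  lb-2 sheds 107 req/s to db-r: 107 each.
    db-r: 61+107 = 168 > 120
  search-1 sheds 121 req/s: no online neighbours, lost.
Round 4 — db-r, edge-2 crash.
  db-r sheds 168 req/s to queue-1: 168 each.
    queue-1: 126+168 = 294 > 150
  edge-2 sheds 221 req/s: no online neighbours, lost.
Round 5 — queue-1 crashes.
  queue-1 sheds 294 req/s: no online neighbours, lost.
No further crashes.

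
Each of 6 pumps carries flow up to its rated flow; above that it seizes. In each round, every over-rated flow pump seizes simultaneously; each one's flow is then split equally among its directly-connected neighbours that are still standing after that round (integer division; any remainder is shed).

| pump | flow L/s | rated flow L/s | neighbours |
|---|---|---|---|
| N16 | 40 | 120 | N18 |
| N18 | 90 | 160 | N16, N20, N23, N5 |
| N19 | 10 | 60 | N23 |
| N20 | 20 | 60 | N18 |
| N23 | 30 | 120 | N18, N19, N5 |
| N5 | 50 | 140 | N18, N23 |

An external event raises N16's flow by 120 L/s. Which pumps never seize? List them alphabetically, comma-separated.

Round 1 — N16 at 160 > 120. N16 seizes.
  N16 sheds 160 L/s to N18: 160 each.
    N18: 90+160 = 250 > 160
Round 2 — N18 seizes.
  N18 sheds 250 L/s to N20, N23, N5: 83 each (1 lost).
    N20: 20+83 = 103 > 60
    N23: 30+83 = 113 ≤ 120
    N5: 50+83 = 133 ≤ 140
Round 3 — N20 seizes.
  N20 sheds 103 L/s: no online neighbours, lost.
No further seizures.

N19, N23, N5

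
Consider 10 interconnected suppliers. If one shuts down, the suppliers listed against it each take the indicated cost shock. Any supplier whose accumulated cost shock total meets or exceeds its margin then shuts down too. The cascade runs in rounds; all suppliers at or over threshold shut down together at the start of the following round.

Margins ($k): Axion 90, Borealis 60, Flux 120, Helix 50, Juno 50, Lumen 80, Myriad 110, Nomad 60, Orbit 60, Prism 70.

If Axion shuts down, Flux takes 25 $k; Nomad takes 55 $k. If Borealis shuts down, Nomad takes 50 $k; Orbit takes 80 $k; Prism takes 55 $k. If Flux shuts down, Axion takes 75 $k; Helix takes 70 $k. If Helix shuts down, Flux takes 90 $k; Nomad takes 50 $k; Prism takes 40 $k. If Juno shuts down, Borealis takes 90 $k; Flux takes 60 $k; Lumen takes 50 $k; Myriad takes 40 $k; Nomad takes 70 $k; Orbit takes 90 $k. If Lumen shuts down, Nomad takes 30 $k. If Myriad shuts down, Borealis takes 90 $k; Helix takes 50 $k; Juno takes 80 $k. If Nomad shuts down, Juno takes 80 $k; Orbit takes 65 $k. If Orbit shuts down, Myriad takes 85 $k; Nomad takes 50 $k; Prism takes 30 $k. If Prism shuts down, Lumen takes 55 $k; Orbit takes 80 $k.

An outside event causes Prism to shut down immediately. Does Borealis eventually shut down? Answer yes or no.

Round 1 — Prism shuts down (initial).
  Lumen: +55 → 55 < 80
  Orbit: +80 → 80 ≥ 60
Round 2 — Orbit shuts down.
  Myriad: +85 → 85 < 110
  Nomad: +50 → 50 < 60
No further shutdowns.

no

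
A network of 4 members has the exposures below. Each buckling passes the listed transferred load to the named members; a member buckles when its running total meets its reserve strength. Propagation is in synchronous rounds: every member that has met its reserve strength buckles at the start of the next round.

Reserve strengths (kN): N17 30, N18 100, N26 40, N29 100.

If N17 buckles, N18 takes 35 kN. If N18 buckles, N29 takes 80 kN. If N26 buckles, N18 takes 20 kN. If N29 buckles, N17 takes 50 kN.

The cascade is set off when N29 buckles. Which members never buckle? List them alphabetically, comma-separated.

N18, N26

Round 1 — N29 buckles (initial).
  N17: +50 → 50 ≥ 30
Round 2 — N17 buckles.
  N18: +35 → 35 < 100
No further bucklings.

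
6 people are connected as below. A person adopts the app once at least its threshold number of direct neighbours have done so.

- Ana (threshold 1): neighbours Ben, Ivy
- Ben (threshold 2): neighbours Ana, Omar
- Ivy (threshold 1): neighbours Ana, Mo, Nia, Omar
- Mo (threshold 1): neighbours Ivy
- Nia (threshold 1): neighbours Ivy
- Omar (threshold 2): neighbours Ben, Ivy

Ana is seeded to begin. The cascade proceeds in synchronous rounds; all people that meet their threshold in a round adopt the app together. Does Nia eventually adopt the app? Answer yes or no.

yes

Round 1 — Ana adopts the app (initial).
Round 2 — checking thresholds:
  Ben: 1 of 2 neighbours < 2, not yet.
  Ivy: 1 of 4 neighbours ≥ 1, adopts the app.
Round 3 — checking thresholds:
  Ben: 1 of 2 neighbours < 2, not yet.
  Mo: 1 of 1 neighbours ≥ 1, adopts the app.
  Nia: 1 of 1 neighbours ≥ 1, adopts the app.
  Omar: 1 of 2 neighbours < 2, not yet.
Round 4 — no new adoptions; cascade stops.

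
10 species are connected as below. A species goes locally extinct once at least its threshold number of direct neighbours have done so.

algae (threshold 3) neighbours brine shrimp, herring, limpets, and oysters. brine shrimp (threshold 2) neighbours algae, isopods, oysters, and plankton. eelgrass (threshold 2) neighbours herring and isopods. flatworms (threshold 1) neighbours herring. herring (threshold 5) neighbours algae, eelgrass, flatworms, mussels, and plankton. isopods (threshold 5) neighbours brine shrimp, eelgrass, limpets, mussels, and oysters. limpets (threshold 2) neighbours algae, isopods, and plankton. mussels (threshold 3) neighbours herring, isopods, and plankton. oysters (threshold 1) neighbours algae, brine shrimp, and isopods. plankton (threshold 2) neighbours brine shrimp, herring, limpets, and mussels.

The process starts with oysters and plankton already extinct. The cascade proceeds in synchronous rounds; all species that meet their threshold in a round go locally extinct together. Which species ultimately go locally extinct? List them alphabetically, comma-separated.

brine shrimp, oysters, plankton

Round 1 — oysters, plankton go locally extinct (initial).
Round 2 — checking thresholds:
  algae: 1 of 4 neighbours < 3, holds.
  brine shrimp: 2 of 4 neighbours ≥ 2, goes locally extinct.
  herring: 1 of 5 neighbours < 5, holds.
  isopods: 1 of 5 neighbours < 5, holds.
  limpets: 1 of 3 neighbours < 2, holds.
  mussels: 1 of 3 neighbours < 3, holds.
Round 3 — no new extinctions; cascade stops.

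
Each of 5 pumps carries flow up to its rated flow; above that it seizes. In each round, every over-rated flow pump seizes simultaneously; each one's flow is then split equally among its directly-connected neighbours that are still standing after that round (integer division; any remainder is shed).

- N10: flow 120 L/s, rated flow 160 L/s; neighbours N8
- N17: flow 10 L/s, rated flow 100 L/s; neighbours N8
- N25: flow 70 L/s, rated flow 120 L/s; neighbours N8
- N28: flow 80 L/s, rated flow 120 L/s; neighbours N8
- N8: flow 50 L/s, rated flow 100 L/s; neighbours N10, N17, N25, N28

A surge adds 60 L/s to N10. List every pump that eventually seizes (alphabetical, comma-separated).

N10, N25, N28, N8

Round 1 — N10 at 180 > 160. N10 seizes.
  N10 sheds 180 L/s to N8: 180 each.
    N8: 50+180 = 230 > 100
Round 2 — N8 seizes.
  N8 sheds 230 L/s to N17, N25, N28: 76 each (2 lost).
    N17: 10+76 = 86 ≤ 100
    N25: 70+76 = 146 > 120
    N28: 80+76 = 156 > 120
Round 3 — N25, N28 seize.
  N25 sheds 146 L/s: no online neighbours, lost.
  N28 sheds 156 L/s: no online neighbours, lost.
No further seizures.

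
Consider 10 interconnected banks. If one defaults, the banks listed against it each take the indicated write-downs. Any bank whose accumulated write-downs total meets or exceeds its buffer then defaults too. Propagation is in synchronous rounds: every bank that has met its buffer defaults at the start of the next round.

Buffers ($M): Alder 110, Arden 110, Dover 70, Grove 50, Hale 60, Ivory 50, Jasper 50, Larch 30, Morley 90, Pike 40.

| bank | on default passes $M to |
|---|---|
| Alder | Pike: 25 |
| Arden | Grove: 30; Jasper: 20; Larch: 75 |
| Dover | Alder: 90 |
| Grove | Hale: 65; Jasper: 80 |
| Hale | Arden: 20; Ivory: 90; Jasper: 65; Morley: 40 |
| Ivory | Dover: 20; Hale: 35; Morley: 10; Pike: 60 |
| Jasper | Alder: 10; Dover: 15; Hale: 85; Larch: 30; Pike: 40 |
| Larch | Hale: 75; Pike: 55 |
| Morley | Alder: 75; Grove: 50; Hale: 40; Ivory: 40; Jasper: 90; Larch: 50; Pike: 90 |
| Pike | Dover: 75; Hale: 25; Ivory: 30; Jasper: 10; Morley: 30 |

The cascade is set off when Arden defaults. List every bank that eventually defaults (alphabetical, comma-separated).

Round 1 — Arden defaults (initial).
  Grove: +30 → 30 < 50
  Jasper: +20 → 20 < 50
  Larch: +75 → 75 ≥ 30
Round 2 — Larch defaults.
  Hale: +75 → 75 ≥ 60
  Pike: +55 → 55 ≥ 40
Round 3 — Hale, Pike default.
  Dover: +75 → 75 ≥ 70
  Ivory: +90+30 → 120 ≥ 50
  Jasper: +65+10 → 95 ≥ 50
  Morley: +40+30 → 70 < 90
Round 4 — Dover, Ivory, Jasper default.
  Alder: +90+10 → 100 < 110
  Morley: +10 → 80 < 90
No further defaults.

Arden, Dover, Hale, Ivory, Jasper, Larch, Pike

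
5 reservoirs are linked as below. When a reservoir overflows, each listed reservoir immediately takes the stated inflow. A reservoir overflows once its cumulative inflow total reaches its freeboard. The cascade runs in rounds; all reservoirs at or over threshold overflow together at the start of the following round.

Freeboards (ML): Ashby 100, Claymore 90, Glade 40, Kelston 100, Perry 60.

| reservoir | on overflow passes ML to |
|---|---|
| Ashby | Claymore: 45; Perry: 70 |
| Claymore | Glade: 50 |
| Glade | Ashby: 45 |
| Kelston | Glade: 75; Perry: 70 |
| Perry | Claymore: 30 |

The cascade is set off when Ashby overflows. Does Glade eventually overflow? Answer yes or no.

no

Round 1 — Ashby overflows (initial).
  Claymore: +45 → 45 < 90
  Perry: +70 → 70 ≥ 60
Round 2 — Perry overflows.
  Claymore: +30 → 75 < 90
No further overflows.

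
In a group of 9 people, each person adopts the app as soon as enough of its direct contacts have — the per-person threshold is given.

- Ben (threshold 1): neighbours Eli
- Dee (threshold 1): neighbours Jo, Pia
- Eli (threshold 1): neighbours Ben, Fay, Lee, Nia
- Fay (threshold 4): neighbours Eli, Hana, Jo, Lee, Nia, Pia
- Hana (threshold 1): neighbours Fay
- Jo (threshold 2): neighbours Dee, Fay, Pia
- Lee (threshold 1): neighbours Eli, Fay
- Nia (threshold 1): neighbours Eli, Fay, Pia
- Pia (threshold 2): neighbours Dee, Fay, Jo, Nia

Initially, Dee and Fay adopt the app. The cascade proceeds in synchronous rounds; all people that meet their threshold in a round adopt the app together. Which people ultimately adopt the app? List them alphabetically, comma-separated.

Round 1 — Dee, Fay adopt the app (initial).
Round 2 — checking thresholds:
  Eli: 1 of 4 neighbours ≥ 1, adopts the app.
  Hana: 1 of 1 neighbours ≥ 1, adopts the app.
  Jo: 2 of 3 neighbours ≥ 2, adopts the app.
  Lee: 1 of 2 neighbours ≥ 1, adopts the app.
  Nia: 1 of 3 neighbours ≥ 1, adopts the app.
  Pia: 2 of 4 neighbours ≥ 2, adopts the app.
Round 3 — checking thresholds:
  Ben: 1 of 1 neighbours ≥ 1, adopts the app.
Round 4 — no new adoptions; cascade stops.

Ben, Dee, Eli, Fay, Hana, Jo, Lee, Nia, Pia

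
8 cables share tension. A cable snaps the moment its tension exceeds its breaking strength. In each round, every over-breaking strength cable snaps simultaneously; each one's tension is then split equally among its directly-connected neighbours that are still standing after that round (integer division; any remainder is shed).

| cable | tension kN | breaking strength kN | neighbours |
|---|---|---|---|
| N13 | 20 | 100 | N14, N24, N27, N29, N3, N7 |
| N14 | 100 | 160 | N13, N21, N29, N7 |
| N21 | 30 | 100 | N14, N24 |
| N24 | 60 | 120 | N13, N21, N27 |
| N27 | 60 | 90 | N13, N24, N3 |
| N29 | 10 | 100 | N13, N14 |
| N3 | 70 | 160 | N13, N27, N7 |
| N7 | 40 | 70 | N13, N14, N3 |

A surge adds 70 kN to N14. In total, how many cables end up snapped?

Round 1 — N14 at 170 > 160. N14 snaps.
  N14 sheds 170 kN to N13, N21, N29, N7: 42 each (2 lost).
    N13: 20+42 = 62 ≤ 100
    N21: 30+42 = 72 ≤ 100
    N29: 10+42 = 52 ≤ 100
    N7: 40+42 = 82 > 70
Round 2 — N7 snaps.
  N7 sheds 82 kN to N13, N3: 41 each.
    N13: 62+41 = 103 > 100
    N3: 70+41 = 111 ≤ 160
Round 3 — N13 snaps.
  N13 sheds 103 kN to N24, N27, N29, N3: 25 each (3 lost).
    N24: 60+25 = 85 ≤ 120
    N27: 60+25 = 85 ≤ 90
    N29: 52+25 = 77 ≤ 100
    N3: 111+25 = 136 ≤ 160
No further breaks.

3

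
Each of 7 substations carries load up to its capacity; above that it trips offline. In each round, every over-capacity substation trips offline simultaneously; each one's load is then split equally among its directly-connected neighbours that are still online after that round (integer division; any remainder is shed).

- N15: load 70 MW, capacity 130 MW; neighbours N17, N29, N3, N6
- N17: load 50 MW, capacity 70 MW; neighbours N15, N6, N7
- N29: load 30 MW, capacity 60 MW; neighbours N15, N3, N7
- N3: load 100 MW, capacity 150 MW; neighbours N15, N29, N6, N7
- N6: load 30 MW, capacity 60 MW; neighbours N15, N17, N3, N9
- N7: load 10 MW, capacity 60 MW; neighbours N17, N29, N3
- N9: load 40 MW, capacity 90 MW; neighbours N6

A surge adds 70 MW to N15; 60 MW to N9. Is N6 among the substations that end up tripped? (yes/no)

yes

Round 1 — N15 at 140 > 130; N9 at 100 > 90. N15, N9 trip offline.
  N15 sheds 140 MW to N17, N29, N3, N6: 35 each.
    N17: 50+35 = 85 > 70
    N29: 30+35 = 65 > 60
    N3: 100+35 = 135 ≤ 150
    N6: 30+35 = 65 > 60
  N9 sheds 100 MW to N6: 100 each.
    N6: 65+100 = 165 > 60
Round 2 — N17, N29, N6 trip offline.
  N17 sheds 85 MW to N7: 85 each.
    N7: 10+85 = 95 > 60
  N29 sheds 65 MW to N3, N7: 32 each (1 lost).
    N3: 135+32 = 167 > 150
    N7: 95+32 = 127 > 60
  N6 sheds 165 MW to N3: 165 each.
    N3: 167+165 = 332 > 150
Round 3 — N3, N7 trip offline.
  N3 sheds 332 MW: no online neighbours, lost.
  N7 sheds 127 MW: no online neighbours, lost.
No further trips.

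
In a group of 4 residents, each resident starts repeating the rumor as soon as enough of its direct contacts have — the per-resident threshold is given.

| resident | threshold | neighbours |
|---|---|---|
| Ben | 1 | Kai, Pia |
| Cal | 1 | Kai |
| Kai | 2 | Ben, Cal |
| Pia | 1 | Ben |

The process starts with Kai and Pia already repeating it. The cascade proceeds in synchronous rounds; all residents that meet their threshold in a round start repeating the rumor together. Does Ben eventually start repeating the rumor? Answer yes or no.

yes

Round 1 — Kai, Pia start repeating the rumor (initial).
Round 2 — checking thresholds:
  Ben: 2 of 2 neighbours ≥ 1, starts repeating the rumor.
  Cal: 1 of 1 neighbours ≥ 1, starts repeating the rumor.
Round 3 — no new spreads; cascade stops.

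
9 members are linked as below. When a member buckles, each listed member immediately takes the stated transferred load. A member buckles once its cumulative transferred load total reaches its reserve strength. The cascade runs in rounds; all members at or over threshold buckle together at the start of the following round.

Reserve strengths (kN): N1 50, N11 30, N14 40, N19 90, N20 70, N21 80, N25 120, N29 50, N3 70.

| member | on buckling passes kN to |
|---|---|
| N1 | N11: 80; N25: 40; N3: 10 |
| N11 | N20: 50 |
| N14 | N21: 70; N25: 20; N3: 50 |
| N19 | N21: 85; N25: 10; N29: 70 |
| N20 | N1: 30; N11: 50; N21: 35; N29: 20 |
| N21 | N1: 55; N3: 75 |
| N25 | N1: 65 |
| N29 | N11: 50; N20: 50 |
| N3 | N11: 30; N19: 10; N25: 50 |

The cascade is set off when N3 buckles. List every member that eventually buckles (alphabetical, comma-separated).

Round 1 — N3 buckles (initial).
  N11: +30 → 30 ≥ 30
  N19: +10 → 10 < 90
  N25: +50 → 50 < 120
Round 2 — N11 buckles.
  N20: +50 → 50 < 70
No further bucklings.

N11, N3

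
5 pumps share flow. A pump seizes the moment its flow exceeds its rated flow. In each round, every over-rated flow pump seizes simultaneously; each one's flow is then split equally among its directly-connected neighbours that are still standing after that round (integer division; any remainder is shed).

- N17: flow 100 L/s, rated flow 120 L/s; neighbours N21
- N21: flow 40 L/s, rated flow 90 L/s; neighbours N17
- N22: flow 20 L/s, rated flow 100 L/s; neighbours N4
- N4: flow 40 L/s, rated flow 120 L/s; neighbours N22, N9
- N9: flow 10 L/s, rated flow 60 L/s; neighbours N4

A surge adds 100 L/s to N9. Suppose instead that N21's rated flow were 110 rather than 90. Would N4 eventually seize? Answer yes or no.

With N21's rated flow at 110:
Round 1 — N9 at 110 > 60. N9 seizes.
  N9 sheds 110 L/s to N4: 110 each.
    N4: 40+110 = 150 > 120
Round 2 — N4 seizes.
  N4 sheds 150 L/s to N22: 150 each.
    N22: 20+150 = 170 > 100
Round 3 — N22 seizes.
  N22 sheds 170 L/s: no online neighbours, lost.
No further seizures.

yes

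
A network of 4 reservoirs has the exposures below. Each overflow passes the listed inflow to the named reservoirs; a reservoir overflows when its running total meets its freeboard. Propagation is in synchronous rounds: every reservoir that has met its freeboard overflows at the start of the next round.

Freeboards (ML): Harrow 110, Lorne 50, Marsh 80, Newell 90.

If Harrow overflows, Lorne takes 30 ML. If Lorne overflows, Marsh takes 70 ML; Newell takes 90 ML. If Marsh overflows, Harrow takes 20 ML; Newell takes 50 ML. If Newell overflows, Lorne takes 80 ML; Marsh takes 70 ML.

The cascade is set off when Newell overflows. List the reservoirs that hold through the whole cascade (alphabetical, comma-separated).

Round 1 — Newell overflows (initial).
  Lorne: +80 → 80 ≥ 50
  Marsh: +70 → 70 < 80
Round 2 — Lorne overflows.
  Marsh: +70 → 140 ≥ 80
Round 3 — Marsh overflows.
  Harrow: +20 → 20 < 110
No further overflows.

Harrow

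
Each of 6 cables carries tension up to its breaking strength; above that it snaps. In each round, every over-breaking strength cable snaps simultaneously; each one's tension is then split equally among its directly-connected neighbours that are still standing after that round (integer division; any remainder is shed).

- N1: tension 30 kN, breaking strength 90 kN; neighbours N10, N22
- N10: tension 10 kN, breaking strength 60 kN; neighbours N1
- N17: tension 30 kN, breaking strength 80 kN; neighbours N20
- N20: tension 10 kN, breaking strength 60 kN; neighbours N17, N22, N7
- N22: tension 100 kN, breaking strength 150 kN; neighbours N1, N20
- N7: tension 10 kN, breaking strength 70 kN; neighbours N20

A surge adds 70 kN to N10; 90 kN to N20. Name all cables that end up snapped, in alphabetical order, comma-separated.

N1, N10, N20, N22

Round 1 — N10 at 80 > 60; N20 at 100 > 60. N10, N20 snap.
  N10 sheds 80 kN to N1: 80 each.
    N1: 30+80 = 110 > 90
  N20 sheds 100 kN to N17, N22, N7: 33 each (1 lost).
    N17: 30+33 = 63 ≤ 80
    N22: 100+33 = 133 ≤ 150
    N7: 10+33 = 43 ≤ 70
Round 2 — N1 snaps.
  N1 sheds 110 kN to N22: 110 each.
    N22: 133+110 = 243 > 150
Round 3 — N22 snaps.
  N22 sheds 243 kN: no online neighbours, lost.
No further breaks.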